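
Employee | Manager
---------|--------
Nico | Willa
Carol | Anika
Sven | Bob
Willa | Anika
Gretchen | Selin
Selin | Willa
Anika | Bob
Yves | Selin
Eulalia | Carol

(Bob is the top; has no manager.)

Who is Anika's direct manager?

Anika reports directly to Bob.

Bob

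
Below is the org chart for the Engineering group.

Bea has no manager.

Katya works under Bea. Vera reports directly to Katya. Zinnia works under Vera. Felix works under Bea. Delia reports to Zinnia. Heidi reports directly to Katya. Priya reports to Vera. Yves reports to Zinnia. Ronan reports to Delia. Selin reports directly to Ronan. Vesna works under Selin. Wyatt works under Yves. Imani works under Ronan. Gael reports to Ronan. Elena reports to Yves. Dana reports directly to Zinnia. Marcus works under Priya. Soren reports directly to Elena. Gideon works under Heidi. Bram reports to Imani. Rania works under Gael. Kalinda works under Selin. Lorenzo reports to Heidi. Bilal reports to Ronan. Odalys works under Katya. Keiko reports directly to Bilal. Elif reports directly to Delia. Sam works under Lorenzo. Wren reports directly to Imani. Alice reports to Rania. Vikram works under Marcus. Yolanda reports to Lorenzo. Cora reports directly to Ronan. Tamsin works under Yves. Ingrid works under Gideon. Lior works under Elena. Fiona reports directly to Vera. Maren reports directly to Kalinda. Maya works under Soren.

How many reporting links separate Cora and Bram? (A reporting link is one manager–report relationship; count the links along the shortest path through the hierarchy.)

3

Cora is 1 level below Ronan, and Bram is 2 levels below Ronan (their lowest common manager). The shortest path runs up from Cora to Ronan and back down to Bram: 1 + 2 = 3 links.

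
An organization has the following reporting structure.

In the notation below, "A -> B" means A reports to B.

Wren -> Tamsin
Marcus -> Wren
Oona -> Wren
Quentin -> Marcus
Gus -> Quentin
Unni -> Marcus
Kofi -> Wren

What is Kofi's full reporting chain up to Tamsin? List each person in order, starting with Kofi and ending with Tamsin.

Kofi reports to Wren. Wren reports to Tamsin. Tamsin is at the top.

Kofi -> Wren -> Tamsin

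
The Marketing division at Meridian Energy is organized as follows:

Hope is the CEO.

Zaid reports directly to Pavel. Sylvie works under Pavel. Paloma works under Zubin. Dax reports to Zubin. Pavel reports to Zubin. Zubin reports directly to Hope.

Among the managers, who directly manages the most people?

Zubin

Direct-report counts: Hope has 1; Zubin has 3; Pavel has 2. The largest is 3, held by Zubin.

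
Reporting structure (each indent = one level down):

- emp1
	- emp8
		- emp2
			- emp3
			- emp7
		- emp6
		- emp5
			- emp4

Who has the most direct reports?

Direct-report counts: emp1 has 1; emp8 has 3; emp5 has 1; emp2 has 2. The largest is 3, held by emp8.

emp8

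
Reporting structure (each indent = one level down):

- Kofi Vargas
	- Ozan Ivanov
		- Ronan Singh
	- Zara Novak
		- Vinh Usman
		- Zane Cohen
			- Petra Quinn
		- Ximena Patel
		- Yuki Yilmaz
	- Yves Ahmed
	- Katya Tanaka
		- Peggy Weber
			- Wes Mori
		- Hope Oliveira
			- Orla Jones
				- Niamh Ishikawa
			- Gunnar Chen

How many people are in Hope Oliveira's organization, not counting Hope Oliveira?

Hope Oliveira directly manages Orla Jones, Gunnar Chen. Under Orla Jones: Niamh Ishikawa (1). Gunnar Chen has no reports. So Hope Oliveira's organization is 2 direct reports plus everyone under them: 2 + 1 = 3.

3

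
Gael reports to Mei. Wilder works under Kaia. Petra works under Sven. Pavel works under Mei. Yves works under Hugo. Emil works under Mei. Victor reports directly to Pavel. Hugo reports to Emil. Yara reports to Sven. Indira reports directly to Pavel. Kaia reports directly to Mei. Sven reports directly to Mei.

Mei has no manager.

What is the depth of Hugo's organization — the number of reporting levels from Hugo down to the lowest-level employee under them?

1

The longest chain under Hugo runs Hugo → Yves, which is 1 level below Hugo.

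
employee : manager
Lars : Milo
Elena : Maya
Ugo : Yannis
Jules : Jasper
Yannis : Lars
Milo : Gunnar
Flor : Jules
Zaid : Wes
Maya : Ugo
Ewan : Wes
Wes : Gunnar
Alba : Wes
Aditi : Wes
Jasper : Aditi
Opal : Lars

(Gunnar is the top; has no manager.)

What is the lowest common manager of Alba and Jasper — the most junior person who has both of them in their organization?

Alba's chain of managers is Wes, Gunnar. Jasper's chain of managers is Aditi, Wes, Gunnar. The first manager that appears in both chains is Wes.

Wes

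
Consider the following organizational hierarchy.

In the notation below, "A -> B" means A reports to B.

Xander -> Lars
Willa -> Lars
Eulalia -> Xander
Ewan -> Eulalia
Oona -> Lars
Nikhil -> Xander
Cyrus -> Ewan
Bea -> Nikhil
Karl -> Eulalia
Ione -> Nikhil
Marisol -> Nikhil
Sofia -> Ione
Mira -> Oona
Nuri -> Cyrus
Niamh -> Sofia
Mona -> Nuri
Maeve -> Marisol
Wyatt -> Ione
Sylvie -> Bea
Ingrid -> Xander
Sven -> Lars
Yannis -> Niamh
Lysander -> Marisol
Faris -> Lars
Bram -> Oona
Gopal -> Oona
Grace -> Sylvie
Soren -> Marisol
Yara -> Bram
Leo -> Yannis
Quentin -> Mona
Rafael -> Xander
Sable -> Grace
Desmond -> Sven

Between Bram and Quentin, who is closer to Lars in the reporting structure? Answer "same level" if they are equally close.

Bram is 2 levels below Lars; Quentin is 7. Bram is higher.

Bram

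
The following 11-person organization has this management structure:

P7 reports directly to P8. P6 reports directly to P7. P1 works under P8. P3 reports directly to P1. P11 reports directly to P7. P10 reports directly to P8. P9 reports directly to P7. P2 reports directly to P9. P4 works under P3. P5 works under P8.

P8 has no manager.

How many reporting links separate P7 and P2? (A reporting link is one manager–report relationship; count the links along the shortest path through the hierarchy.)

2

P2 is in P7's organization: the chain from P2 up to P7 is P2 → P9 → P7, which is 2 links.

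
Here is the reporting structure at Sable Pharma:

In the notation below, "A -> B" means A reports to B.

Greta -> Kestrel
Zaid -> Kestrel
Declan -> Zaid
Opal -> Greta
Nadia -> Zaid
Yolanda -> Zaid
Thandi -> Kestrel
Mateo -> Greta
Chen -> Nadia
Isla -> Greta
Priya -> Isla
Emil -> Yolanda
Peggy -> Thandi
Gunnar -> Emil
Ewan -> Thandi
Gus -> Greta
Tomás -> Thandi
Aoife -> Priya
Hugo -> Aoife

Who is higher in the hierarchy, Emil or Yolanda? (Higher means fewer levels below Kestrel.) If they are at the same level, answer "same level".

Yolanda

Emil is 3 levels below Kestrel; Yolanda is 2. Yolanda is higher.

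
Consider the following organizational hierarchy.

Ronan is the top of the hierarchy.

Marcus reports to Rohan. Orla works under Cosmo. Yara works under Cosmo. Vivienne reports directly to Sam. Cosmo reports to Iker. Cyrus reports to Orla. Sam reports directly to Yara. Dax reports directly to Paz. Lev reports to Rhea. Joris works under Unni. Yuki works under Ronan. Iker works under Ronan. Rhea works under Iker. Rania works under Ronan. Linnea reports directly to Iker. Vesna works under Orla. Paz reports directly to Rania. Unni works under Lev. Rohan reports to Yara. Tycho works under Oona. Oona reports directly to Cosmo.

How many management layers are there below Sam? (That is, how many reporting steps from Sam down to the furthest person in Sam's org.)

1

The longest chain under Sam runs Sam → Vivienne, which is 1 level below Sam.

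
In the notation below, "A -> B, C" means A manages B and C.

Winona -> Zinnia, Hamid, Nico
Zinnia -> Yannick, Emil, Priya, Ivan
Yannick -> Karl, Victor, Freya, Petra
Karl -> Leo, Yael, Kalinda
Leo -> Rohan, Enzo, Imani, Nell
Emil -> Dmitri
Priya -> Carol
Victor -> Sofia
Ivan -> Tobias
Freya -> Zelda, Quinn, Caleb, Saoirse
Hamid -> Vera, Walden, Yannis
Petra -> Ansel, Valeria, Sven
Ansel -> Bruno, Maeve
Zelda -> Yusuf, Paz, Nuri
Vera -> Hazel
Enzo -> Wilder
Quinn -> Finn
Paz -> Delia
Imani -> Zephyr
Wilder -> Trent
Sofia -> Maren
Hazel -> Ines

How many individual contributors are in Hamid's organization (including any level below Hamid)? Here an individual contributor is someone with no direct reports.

The people in Hamid's organization with no one reporting to them are Yannis, Walden, Ines. That is 3.

3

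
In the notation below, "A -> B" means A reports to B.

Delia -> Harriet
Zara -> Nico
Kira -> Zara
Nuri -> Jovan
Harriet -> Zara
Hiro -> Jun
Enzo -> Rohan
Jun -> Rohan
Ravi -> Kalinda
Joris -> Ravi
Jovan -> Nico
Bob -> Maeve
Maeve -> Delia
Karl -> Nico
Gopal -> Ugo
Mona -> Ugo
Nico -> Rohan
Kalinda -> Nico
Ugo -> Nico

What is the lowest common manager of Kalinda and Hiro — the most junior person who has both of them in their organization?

Rohan

Kalinda's chain of managers is Nico, Rohan. Hiro's chain of managers is Jun, Rohan. The first manager that appears in both chains is Rohan.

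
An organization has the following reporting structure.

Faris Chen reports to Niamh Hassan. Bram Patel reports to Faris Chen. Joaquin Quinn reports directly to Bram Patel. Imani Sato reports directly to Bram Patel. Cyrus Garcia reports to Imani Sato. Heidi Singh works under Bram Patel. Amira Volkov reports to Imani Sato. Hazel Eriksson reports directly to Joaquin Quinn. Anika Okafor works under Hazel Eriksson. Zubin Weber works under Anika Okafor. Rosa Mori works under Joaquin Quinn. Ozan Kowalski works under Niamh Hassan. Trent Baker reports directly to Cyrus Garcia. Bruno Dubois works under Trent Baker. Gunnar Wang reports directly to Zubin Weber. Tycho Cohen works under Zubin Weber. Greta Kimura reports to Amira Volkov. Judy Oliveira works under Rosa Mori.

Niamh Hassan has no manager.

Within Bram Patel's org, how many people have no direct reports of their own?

6

The people in Bram Patel's organization with no one reporting to them are Heidi Singh, Greta Kimura, Bruno Dubois, Judy Oliveira, Tycho Cohen, Gunnar Wang. That is 6.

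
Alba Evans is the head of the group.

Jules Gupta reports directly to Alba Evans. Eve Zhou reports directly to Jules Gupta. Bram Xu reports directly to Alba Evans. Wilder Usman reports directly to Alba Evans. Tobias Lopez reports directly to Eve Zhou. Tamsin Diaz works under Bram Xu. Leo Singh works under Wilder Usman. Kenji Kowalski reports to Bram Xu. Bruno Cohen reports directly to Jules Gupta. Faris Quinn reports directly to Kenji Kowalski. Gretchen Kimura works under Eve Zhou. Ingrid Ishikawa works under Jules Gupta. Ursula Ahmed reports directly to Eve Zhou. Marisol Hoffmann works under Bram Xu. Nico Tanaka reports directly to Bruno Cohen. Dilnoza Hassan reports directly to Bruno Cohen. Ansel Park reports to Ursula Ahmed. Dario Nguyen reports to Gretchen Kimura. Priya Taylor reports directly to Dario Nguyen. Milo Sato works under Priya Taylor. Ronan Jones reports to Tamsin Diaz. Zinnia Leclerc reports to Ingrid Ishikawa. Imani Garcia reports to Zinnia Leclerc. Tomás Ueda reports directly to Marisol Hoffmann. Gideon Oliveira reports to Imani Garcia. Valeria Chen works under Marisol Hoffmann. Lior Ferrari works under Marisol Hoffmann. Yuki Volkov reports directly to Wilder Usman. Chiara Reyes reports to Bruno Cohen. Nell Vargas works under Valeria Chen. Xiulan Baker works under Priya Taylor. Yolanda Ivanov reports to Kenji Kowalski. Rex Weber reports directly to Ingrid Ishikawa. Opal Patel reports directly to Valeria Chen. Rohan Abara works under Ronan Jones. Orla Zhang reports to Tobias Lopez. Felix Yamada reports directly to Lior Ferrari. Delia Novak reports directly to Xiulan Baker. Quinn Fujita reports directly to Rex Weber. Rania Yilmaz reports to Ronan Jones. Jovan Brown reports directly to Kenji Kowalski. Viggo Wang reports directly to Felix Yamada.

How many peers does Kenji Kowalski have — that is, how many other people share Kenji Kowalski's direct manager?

Kenji Kowalski reports to Bram Xu. Bram Xu's other direct reports are Tamsin Diaz, Marisol Hoffmann — 2 peers.

2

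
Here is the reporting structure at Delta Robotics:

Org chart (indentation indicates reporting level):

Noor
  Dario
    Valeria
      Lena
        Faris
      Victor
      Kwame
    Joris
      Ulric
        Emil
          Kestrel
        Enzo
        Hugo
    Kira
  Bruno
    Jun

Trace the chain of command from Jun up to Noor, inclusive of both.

Jun -> Bruno -> Noor

Jun reports to Bruno. Bruno reports to Noor. Noor is at the top.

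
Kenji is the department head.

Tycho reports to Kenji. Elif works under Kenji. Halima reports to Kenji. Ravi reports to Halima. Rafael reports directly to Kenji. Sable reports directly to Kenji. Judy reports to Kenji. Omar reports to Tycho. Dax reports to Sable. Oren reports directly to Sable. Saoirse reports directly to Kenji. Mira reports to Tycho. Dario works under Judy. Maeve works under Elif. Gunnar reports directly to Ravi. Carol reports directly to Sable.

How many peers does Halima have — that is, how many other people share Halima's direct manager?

6

Halima reports to Kenji. Kenji's other direct reports are Tycho, Elif, Rafael, Sable, Judy, Saoirse — 6 peers.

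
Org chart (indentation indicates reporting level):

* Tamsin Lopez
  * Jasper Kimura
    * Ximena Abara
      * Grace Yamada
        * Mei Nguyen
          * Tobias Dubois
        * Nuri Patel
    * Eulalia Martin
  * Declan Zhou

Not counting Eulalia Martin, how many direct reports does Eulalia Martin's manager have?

1

Eulalia Martin reports to Jasper Kimura. Jasper Kimura's other direct reports are Ximena Abara — 1 peer.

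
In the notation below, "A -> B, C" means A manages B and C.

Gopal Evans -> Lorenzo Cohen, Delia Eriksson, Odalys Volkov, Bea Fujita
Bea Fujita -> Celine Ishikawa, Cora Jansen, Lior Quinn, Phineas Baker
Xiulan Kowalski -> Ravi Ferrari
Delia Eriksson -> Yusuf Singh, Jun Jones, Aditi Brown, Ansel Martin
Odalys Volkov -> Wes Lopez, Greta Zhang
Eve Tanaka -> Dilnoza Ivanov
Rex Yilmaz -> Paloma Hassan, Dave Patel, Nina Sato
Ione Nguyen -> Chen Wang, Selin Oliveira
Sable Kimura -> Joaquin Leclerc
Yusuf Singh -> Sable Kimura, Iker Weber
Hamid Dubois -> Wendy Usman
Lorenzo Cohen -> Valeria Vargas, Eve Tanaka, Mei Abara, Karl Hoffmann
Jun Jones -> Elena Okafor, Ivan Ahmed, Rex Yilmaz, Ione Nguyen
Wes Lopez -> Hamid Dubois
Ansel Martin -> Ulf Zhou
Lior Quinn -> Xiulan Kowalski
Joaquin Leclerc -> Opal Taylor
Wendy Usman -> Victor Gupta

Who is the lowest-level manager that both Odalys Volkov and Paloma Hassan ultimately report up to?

Gopal Evans

Odalys Volkov's chain of managers is Gopal Evans. Paloma Hassan's chain of managers is Rex Yilmaz, Jun Jones, Delia Eriksson, Gopal Evans. The first manager that appears in both chains is Gopal Evans.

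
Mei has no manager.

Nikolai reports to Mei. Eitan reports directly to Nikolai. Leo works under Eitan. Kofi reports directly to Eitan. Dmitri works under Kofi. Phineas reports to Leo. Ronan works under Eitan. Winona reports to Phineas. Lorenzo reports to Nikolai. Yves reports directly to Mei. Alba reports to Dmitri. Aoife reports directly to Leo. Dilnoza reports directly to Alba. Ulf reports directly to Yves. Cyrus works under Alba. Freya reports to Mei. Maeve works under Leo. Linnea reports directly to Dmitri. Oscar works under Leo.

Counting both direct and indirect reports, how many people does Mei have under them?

19

Mei directly manages Nikolai, Yves, Freya. Under Nikolai: Lorenzo, Eitan, Ronan, Kofi, Dmitri, Linnea, Alba, Cyrus, Dilnoza, Leo, Oscar, Maeve, Aoife, Phineas, Winona (15). Under Yves: Ulf (1). Freya has no reports. So Mei's organization is 3 direct reports plus everyone under them: 16 + 2 + 1 = 19.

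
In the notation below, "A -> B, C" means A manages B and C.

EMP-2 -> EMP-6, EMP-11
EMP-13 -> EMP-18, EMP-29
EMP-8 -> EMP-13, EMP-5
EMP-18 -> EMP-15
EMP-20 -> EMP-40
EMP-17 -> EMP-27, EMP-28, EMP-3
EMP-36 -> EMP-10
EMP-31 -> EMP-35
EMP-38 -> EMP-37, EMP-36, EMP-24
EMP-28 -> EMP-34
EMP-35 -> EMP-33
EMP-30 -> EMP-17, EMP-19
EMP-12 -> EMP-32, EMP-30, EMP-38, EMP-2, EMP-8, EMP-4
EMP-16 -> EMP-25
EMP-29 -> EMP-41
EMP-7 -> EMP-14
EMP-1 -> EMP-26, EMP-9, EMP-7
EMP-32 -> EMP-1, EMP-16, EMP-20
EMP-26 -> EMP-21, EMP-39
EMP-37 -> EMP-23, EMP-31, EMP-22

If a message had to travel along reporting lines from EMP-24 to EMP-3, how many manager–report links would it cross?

5

EMP-24 is 2 levels below EMP-12, and EMP-3 is 3 levels below EMP-12 (their lowest common manager). The shortest path runs up from EMP-24 to EMP-12 and back down to EMP-3: 2 + 3 = 5 links.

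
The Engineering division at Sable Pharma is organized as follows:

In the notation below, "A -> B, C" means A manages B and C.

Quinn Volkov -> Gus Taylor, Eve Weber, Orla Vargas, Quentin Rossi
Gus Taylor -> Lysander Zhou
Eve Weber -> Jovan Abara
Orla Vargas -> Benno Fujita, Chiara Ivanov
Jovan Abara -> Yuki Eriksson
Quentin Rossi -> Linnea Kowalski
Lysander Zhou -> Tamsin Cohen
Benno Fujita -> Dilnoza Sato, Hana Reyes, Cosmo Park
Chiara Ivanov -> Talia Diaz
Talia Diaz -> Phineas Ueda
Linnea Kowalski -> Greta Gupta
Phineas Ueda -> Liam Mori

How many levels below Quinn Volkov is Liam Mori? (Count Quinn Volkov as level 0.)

5

Chain from Liam Mori up to Quinn Volkov: Liam Mori → Phineas Ueda → Talia Diaz → Chiara Ivanov → Orla Vargas → Quinn Volkov. That is 5 steps up, so Liam Mori is 5 levels below Quinn Volkov.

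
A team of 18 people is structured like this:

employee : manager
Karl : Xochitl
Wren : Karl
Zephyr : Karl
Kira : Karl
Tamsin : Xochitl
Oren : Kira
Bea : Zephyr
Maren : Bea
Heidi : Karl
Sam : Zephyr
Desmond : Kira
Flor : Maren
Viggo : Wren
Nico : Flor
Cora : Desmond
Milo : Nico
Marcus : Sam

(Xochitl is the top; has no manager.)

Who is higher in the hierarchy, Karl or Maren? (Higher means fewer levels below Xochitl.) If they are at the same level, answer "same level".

Karl is 1 level below Xochitl; Maren is 4. Karl is higher.

Karl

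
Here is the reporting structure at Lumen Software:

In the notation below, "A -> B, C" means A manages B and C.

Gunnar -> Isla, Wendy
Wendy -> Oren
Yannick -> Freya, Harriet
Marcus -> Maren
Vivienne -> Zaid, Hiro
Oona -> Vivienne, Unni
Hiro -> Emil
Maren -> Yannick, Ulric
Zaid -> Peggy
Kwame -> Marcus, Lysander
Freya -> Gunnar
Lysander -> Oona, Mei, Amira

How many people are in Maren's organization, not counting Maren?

Maren directly manages Yannick, Ulric. Under Yannick: Harriet, Freya, Gunnar, Wendy, Oren, Isla (6). Ulric has no reports. So Maren's organization is 2 direct reports plus everyone under them: 7 + 1 = 8.

8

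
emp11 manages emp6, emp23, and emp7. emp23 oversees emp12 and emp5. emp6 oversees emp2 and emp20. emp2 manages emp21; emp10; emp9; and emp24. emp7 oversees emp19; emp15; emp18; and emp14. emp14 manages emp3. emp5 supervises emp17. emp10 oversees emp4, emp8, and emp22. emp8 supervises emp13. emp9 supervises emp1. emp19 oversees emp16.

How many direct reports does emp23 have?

2

emp23 directly manages emp12, emp5. That is 2 direct reports.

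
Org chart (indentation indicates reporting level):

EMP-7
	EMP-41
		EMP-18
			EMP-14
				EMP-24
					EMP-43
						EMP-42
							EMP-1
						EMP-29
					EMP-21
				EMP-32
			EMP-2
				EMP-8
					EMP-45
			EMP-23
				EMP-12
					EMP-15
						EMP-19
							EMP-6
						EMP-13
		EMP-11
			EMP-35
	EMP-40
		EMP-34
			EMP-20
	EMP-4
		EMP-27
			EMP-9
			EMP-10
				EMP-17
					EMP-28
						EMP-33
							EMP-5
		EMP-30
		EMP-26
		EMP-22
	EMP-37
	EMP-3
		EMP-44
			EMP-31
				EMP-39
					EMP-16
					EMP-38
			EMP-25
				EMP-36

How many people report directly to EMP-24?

EMP-24 directly manages EMP-43, EMP-21. That is 2 direct reports.

2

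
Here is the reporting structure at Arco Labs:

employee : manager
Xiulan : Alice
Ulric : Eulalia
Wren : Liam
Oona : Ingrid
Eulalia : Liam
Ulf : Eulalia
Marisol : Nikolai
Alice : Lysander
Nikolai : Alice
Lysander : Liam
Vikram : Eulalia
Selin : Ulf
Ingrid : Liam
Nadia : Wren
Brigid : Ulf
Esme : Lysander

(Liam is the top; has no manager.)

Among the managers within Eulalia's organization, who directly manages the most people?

Direct-report counts within Eulalia's organization: Eulalia has 3; Ulf has 2. The largest is 3, held by Eulalia.

Eulalia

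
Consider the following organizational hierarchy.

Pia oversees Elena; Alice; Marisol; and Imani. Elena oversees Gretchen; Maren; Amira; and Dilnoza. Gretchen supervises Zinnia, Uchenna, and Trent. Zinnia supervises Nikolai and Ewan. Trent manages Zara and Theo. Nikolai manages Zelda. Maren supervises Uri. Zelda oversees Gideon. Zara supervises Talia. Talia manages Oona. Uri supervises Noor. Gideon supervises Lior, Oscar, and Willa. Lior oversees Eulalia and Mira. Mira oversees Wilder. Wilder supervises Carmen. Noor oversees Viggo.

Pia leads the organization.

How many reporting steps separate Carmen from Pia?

Chain from Carmen up to Pia: Carmen → Wilder → Mira → Lior → Gideon → Zelda → Nikolai → Zinnia → Gretchen → Elena → Pia. That is 10 steps up, so Carmen is 10 levels below Pia.

10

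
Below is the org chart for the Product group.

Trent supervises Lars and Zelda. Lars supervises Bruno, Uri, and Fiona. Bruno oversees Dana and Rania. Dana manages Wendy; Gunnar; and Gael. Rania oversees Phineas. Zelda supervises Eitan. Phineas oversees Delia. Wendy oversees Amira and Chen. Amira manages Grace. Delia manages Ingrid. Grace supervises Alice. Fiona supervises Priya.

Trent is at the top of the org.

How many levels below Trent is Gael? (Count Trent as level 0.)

Chain from Gael up to Trent: Gael → Dana → Bruno → Lars → Trent. That is 4 steps up, so Gael is 4 levels below Trent.

4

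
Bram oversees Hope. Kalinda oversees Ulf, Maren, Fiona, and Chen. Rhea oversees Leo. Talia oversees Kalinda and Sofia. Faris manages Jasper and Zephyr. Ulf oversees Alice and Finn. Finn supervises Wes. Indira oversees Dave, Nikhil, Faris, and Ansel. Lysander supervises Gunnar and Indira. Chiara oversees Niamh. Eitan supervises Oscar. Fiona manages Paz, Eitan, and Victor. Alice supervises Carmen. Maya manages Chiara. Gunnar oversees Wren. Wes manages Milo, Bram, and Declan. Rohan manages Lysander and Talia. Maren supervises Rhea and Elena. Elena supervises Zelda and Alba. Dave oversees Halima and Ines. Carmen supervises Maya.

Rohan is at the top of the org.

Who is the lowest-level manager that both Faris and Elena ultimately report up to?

Faris's chain of managers is Indira, Lysander, Rohan. Elena's chain of managers is Maren, Kalinda, Talia, Rohan. The first manager that appears in both chains is Rohan.

Rohan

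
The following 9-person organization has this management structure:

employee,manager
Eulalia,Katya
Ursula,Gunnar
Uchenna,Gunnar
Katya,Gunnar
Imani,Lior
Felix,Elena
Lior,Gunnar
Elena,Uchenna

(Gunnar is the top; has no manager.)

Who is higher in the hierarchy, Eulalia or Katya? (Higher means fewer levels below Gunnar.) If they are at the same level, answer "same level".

Katya

Eulalia is 2 levels below Gunnar; Katya is 1. Katya is higher.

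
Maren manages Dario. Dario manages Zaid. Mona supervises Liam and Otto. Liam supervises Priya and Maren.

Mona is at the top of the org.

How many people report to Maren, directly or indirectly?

2

Maren directly manages Dario. Under Dario: Zaid (1). That's 2 in total.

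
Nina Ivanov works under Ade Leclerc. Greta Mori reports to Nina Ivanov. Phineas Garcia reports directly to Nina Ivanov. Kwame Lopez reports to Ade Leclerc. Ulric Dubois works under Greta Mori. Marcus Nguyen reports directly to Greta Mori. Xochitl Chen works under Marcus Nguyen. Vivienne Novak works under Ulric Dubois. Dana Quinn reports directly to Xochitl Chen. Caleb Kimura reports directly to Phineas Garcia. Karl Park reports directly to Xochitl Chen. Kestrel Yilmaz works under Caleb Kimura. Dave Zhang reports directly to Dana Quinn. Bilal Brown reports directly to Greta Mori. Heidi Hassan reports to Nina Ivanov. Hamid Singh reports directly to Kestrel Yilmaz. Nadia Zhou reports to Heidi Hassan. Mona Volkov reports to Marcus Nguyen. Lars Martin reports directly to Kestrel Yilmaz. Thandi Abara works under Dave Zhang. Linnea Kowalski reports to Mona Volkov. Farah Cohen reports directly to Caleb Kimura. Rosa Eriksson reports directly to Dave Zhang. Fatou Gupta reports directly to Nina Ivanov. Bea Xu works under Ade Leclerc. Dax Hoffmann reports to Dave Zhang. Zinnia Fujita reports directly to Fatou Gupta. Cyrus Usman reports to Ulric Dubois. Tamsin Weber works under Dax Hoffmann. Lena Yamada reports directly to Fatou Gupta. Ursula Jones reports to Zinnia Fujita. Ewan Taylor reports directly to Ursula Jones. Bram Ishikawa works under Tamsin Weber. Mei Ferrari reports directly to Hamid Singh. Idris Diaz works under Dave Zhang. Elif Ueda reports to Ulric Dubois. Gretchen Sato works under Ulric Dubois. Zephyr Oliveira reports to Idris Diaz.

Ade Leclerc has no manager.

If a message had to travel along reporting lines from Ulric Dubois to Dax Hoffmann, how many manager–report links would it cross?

Ulric Dubois is 1 level below Greta Mori, and Dax Hoffmann is 5 levels below Greta Mori (their lowest common manager). The shortest path runs up from Ulric Dubois to Greta Mori and back down to Dax Hoffmann: 1 + 5 = 6 links.

6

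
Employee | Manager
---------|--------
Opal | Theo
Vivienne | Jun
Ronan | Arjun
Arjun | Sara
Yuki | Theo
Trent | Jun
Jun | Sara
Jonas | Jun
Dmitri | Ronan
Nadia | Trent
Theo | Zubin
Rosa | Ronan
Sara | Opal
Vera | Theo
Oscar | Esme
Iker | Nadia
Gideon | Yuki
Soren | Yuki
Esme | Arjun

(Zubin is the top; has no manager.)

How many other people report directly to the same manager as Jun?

Jun reports to Sara. Sara's other direct reports are Arjun — 1 peer.

1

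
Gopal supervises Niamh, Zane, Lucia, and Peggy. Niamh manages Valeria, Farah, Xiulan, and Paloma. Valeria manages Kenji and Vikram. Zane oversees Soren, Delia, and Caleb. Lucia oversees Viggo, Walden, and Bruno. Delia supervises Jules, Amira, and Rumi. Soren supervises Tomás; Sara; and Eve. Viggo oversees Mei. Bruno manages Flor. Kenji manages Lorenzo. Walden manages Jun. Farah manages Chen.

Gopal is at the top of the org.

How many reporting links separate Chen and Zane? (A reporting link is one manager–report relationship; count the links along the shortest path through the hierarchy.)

Chen is 3 levels below Gopal, and Zane is 1 level below Gopal (their lowest common manager). The shortest path runs up from Chen to Gopal and back down to Zane: 3 + 1 = 4 links.

4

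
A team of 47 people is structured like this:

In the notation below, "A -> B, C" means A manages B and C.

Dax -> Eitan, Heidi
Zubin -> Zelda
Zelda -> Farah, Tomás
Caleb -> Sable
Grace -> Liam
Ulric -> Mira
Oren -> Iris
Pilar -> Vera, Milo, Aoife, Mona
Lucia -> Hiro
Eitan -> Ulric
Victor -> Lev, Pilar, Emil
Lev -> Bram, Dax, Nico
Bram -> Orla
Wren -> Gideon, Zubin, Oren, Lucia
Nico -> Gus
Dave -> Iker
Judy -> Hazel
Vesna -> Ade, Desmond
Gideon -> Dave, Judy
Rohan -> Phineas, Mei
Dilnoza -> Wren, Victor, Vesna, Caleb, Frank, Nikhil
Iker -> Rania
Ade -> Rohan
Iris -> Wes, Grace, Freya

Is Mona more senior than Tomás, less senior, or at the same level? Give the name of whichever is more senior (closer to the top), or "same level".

Mona is 3 levels below Dilnoza; Tomás is 4. Mona is higher.

Mona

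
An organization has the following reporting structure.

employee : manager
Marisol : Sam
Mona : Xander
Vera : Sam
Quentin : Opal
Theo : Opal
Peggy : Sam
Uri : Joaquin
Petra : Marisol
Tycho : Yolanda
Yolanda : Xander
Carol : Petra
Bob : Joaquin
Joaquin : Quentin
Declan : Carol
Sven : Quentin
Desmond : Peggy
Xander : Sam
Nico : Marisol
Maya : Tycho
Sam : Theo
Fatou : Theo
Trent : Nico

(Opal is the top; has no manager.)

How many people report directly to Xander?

Xander directly manages Yolanda, Mona. That is 2 direct reports.

2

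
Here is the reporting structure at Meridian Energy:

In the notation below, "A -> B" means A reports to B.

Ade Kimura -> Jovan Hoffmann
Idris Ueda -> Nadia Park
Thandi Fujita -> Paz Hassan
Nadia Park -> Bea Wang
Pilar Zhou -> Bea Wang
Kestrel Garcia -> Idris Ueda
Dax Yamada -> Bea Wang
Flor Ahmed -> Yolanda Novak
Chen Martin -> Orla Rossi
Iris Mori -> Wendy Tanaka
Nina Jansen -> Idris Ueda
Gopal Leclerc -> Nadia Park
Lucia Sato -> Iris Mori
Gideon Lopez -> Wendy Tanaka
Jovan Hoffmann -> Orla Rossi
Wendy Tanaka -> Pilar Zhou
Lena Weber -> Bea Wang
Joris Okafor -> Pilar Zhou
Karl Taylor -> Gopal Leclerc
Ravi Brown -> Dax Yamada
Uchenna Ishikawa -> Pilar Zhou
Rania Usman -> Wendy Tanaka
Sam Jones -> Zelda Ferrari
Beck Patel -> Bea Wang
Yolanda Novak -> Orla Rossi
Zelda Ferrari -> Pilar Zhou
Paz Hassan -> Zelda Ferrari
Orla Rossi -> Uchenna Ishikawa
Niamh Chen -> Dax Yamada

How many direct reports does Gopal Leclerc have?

1

Gopal Leclerc directly manages Karl Taylor. That is 1 direct report.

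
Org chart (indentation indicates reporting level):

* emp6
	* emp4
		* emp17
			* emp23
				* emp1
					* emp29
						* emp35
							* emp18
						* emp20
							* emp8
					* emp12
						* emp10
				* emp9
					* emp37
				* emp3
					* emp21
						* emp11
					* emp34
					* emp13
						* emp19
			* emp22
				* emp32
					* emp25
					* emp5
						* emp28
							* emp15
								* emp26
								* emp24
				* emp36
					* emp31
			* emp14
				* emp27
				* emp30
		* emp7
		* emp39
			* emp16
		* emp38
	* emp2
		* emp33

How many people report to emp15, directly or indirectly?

emp15 directly manages emp26, emp24. emp26 has no reports. emp24 has no reports. So emp15's organization is 2 direct reports plus everyone under them: 1 + 1 = 2.

2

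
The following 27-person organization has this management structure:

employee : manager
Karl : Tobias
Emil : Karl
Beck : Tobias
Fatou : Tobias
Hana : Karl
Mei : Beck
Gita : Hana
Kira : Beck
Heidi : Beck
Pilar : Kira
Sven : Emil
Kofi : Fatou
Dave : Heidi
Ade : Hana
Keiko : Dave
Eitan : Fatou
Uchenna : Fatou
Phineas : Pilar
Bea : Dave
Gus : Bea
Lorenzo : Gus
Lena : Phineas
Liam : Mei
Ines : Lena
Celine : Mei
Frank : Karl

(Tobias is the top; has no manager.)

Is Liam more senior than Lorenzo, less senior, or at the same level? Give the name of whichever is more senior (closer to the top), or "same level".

Liam is 3 levels below Tobias; Lorenzo is 6. Liam is higher.

Liam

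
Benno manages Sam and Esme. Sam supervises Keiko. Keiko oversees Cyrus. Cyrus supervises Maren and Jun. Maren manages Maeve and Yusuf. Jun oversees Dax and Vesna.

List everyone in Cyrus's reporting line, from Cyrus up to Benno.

Cyrus reports to Keiko. Keiko reports to Sam. Sam reports to Benno. Benno is at the top.

Cyrus -> Keiko -> Sam -> Benno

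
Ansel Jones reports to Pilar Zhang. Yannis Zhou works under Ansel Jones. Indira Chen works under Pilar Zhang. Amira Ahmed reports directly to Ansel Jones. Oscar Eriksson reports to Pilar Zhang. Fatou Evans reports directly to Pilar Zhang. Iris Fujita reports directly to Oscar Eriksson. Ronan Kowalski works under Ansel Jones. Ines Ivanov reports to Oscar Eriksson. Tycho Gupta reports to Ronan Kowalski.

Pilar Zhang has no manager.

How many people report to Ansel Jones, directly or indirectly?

4

Ansel Jones directly manages Yannis Zhou, Amira Ahmed, Ronan Kowalski. Yannis Zhou has no reports. Amira Ahmed has no reports. Under Ronan Kowalski: Tycho Gupta (1). So Ansel Jones's organization is 3 direct reports plus everyone under them: 1 + 1 + 2 = 4.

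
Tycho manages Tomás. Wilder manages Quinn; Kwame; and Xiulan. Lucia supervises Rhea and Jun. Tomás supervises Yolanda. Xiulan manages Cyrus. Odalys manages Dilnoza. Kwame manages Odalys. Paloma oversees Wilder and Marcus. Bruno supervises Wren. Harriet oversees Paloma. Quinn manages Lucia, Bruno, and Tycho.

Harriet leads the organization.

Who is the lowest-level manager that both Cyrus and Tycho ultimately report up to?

Cyrus's chain of managers is Xiulan, Wilder, Paloma, Harriet. Tycho's chain of managers is Quinn, Wilder, Paloma, Harriet. The first manager that appears in both chains is Wilder.

Wilder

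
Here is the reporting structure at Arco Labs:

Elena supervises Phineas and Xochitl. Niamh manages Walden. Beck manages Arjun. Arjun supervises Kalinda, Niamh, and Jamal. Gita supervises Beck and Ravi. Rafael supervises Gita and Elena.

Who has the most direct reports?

Arjun

Direct-report counts: Rafael has 2; Elena has 2; Gita has 2; Beck has 1; Arjun has 3; Niamh has 1. The largest is 3, held by Arjun.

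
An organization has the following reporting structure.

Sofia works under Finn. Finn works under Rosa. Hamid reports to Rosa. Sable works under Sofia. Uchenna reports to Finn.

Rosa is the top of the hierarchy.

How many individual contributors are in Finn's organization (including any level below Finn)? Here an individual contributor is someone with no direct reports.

2

The people in Finn's organization with no one reporting to them are Sable, Uchenna. That is 2.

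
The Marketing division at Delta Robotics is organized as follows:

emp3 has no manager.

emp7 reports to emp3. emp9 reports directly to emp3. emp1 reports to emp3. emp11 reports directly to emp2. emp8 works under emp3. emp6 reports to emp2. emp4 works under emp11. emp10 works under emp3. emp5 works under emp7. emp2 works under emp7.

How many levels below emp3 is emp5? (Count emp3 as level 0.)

Chain from emp5 up to emp3: emp5 → emp7 → emp3. That is 2 steps up, so emp5 is 2 levels below emp3.

2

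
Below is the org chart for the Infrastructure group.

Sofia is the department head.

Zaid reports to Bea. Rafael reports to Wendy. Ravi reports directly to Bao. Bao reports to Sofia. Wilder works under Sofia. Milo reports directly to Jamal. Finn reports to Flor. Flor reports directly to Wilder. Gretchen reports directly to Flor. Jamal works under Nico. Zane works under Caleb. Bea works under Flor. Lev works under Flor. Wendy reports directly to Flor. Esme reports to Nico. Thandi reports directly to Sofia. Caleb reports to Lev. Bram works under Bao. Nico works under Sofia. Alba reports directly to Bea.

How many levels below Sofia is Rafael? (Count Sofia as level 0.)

4

Chain from Rafael up to Sofia: Rafael → Wendy → Flor → Wilder → Sofia. That is 4 steps up, so Rafael is 4 levels below Sofia.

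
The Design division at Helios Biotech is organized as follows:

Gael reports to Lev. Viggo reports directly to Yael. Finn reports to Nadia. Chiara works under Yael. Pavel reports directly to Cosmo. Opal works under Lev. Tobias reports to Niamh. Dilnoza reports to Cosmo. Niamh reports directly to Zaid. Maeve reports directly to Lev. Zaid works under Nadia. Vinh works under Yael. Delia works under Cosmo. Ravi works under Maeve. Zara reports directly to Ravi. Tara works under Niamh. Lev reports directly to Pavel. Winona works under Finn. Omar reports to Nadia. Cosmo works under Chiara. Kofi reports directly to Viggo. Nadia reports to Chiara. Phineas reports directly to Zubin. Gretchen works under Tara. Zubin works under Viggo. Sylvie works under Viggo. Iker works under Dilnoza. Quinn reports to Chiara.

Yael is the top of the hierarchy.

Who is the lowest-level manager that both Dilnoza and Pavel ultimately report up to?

Dilnoza's chain of managers is Cosmo, Chiara, Yael. Pavel's chain of managers is Cosmo, Chiara, Yael. The first manager that appears in both chains is Cosmo.

Cosmo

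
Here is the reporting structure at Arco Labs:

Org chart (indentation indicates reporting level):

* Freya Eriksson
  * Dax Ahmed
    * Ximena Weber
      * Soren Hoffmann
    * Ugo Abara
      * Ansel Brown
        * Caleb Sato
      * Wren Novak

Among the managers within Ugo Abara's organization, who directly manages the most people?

Direct-report counts within Ugo Abara's organization: Ugo Abara has 2; Ansel Brown has 1. The largest is 2, held by Ugo Abara.

Ugo Abara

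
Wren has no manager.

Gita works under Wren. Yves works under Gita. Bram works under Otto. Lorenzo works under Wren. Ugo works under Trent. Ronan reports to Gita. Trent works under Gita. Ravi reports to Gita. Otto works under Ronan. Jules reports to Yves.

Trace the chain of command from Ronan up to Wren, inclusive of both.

Ronan reports to Gita. Gita reports to Wren. Wren is at the top.

Ronan -> Gita -> Wren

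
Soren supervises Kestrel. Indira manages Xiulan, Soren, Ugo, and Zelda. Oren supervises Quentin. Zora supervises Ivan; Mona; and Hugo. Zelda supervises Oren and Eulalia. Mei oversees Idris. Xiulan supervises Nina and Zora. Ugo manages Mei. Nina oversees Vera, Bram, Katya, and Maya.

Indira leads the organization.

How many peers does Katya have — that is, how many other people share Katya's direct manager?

3

Katya reports to Nina. Nina's other direct reports are Vera, Bram, Maya — 3 peers.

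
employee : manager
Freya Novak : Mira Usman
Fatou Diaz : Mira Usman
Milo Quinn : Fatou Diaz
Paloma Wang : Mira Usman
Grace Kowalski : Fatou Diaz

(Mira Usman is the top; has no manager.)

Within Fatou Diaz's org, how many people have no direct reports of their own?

2

The people in Fatou Diaz's organization with no one reporting to them are Milo Quinn, Grace Kowalski. That is 2.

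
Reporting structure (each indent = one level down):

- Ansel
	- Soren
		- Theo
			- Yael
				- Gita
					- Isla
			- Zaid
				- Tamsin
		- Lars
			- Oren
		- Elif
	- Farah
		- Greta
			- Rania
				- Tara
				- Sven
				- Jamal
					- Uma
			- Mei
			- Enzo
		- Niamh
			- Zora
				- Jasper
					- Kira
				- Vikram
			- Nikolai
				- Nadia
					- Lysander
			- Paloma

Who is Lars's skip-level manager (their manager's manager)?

Lars reports to Soren, and Soren reports to Ansel. So Lars's skip-level manager is Ansel.

Ansel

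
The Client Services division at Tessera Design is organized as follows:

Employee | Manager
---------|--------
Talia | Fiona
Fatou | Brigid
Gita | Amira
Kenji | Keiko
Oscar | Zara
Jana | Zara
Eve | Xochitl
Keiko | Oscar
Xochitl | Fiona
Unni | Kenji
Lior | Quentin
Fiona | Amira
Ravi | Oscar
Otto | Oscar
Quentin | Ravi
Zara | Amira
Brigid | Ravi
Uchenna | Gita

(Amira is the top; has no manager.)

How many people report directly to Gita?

Gita directly manages Uchenna. That is 1 direct report.

1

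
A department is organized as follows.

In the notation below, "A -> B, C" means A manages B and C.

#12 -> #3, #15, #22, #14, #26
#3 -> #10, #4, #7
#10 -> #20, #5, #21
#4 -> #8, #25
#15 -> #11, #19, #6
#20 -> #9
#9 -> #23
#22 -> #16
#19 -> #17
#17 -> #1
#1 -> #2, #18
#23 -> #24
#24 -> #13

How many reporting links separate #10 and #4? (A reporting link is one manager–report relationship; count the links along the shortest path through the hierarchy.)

2

#10 is 1 level below #3, and #4 is 1 level below #3 (their lowest common manager). The shortest path runs up from #10 to #3 and back down to #4: 1 + 1 = 2 links.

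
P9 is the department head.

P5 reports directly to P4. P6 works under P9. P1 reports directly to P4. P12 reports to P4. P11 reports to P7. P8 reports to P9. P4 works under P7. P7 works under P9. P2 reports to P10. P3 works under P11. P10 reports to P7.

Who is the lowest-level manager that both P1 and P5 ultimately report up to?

P4

P1's chain of managers is P4, P7, P9. P5's chain of managers is P4, P7, P9. The first manager that appears in both chains is P4.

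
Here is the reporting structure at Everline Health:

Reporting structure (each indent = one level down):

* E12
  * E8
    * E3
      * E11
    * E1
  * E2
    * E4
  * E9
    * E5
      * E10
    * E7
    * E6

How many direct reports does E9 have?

3

E9 directly manages E5, E7, E6. That is 3 direct reports.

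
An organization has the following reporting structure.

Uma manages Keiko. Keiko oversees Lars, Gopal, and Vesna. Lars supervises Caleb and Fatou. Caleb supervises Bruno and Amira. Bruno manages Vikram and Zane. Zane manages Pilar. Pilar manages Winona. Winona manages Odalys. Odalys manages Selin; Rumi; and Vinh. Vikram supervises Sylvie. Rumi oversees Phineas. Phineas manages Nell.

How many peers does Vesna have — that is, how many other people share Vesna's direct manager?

Vesna reports to Keiko. Keiko's other direct reports are Lars, Gopal — 2 peers.

2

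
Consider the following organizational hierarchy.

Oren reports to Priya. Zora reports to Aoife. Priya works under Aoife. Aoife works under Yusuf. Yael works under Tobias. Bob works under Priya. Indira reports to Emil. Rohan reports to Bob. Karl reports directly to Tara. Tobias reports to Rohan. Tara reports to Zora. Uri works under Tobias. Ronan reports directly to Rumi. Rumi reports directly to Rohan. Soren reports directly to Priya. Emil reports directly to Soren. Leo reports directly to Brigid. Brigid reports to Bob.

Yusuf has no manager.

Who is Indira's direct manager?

Emil

Indira reports directly to Emil.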